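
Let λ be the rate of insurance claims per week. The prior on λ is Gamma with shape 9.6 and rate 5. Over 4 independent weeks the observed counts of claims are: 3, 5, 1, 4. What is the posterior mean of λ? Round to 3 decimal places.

The Poisson likelihood adds the total count to the shape and the number of exposure periods to the rate. Here ∑xᵢ = 13 and n = 4, so shape 9.6→22.6 and rate 5→9.
Posterior mean = shape/rate = 22.6/9 = 2.511.

Posterior mean ≈ 2.511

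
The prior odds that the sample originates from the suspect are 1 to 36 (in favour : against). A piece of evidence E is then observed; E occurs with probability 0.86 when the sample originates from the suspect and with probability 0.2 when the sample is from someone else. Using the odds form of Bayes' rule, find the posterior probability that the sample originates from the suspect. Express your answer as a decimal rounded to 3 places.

Prior odds = 1/36 = 0.027778.
Likelihood ratio for E = 0.86/0.2 = 4.3000.
Posterior odds = prior odds × LR = 0.11944.
Posterior probability = odds/(1+odds) = 0.11944/1.1194 = 0.107.

Posterior probability ≈ 0.107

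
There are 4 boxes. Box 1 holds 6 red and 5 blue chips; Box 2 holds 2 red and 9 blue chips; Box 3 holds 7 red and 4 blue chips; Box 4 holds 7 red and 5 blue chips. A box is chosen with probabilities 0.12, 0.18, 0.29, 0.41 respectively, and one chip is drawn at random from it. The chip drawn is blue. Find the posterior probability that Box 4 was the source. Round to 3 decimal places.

Tabulate prior·likelihood by source: [1] prior 0.12, lik 0.4545, product 0.05455; [2] prior 0.18, lik 0.8182, product 0.1473; [3] prior 0.29, lik 0.3636, product 0.1055; [4] prior 0.41, lik 0.4167, product 0.1708.
Normalizing constant = 0.47811; the posterior for Box 4 is its product over the sum, 0.1708/0.47811 = 0.357.

Posterior probability ≈ 0.357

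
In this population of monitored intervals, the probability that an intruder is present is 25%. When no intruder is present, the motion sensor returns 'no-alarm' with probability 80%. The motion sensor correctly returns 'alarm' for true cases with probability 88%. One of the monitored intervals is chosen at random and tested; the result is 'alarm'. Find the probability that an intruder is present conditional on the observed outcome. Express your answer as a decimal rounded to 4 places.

Write H for 'an intruder is present'. Prior odds H:¬H = 0.25/0.75 = 0.33333. For the 'alarm' outcome, the likelihood ratio is 0.88/0.2 = 4.4000.
Posterior odds = 0.33333 × 4.4000 = 1.4667, so P(H|E) = 1.4667/(1+1.4667) = 0.5946.

P(H | E) ≈ 0.5946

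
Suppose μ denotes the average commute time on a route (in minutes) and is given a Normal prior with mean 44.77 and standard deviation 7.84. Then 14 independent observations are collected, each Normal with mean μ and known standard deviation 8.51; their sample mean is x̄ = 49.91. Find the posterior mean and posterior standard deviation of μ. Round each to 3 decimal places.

Posterior mean ≈ 49.511; posterior SD ≈ 2.184

Prior precision 1/τ₀² = 1/7.84² = 0.0162693; data precision n/σ² = 14/8.51² = 0.193316.
Posterior precision = 0.0162693 + 0.193316 = 0.209586, giving posterior SD = 1/√0.209586 = 2.184.
Posterior mean = (0.0162693·44.77 + 0.193316·49.91) / 0.209586 = 49.511.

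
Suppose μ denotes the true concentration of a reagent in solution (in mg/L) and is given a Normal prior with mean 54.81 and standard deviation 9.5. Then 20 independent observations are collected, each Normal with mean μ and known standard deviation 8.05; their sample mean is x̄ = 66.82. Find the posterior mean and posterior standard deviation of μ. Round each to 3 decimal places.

Posterior mean ≈ 66.404; posterior SD ≈ 1.769

Prior precision 1/τ₀² = 1/9.5² = 0.0110803; data precision n/σ² = 20/8.05² = 0.308630.
Posterior precision = 0.0110803 + 0.308630 = 0.319710, giving posterior SD = 1/√0.319710 = 1.769.
Posterior mean = (0.0110803·54.81 + 0.308630·66.82) / 0.319710 = 66.404.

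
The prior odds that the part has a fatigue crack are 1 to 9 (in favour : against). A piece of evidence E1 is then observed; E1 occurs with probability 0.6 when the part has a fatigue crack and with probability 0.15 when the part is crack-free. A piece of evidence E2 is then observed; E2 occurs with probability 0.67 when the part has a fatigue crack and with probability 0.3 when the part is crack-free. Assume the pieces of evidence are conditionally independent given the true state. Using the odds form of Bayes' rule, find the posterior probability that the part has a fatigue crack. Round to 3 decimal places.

Prior odds = 1/9 = 0.11111. In log-odds, ln(0.11111) = -2.1972.
Add log likelihood ratios: ln(4.0000) + ln(2.2333) = 2.1898.
Posterior log-odds = -0.0074350, so posterior odds = exp(-0.0074350) = 0.99259. Converting, P(H|E) = 0.99259/1.9926 = 0.498.

Posterior probability ≈ 0.498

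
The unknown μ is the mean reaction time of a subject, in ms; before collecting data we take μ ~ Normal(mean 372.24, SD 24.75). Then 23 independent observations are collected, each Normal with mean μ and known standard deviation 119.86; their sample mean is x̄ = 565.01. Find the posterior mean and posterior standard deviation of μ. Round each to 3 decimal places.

Posterior mean ≈ 467.685; posterior SD ≈ 17.586

With known σ, the Normal prior is conjugate. Weight on the data is w = (n/σ²)/(n/σ² + 1/τ₀²) = 0.00160096/(0.00160096+0.00163249) = 0.49512.
Posterior mean = w·x̄ + (1−w)·μ₀ = 0.49512·565.01 + 0.50488·372.24 = 467.685. Posterior variance = 1/(0.00160096+0.00163249) = 309.268, so SD = 17.586.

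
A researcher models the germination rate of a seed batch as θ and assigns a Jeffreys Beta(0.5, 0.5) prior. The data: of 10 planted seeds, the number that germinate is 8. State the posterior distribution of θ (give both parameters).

Posterior: Beta(8.5, 2.5)

Observing 8 successes and 2 failures updates Beta(0.5, 0.5) by adding the success and failure counts to the two shape parameters: α = 0.5+8 = 8.5, β = 0.5+2 = 2.5.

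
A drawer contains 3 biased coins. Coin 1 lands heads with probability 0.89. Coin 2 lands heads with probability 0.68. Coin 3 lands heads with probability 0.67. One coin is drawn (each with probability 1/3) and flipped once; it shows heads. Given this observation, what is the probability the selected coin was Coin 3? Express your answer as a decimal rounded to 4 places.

Posterior probability ≈ 0.2991

P(heads|C1) = 0.89; P(heads|C2) = 0.68; P(heads|C3) = 0.67.
Prior × likelihood for each source: 0.333333·0.89=0.2967, 0.333333·0.68=0.2267, 0.333333·0.67=0.2233. Summing gives P(heads) = 0.74667.
P(Coin 3 | heads) = 0.2233 / 0.74667 = 0.2991.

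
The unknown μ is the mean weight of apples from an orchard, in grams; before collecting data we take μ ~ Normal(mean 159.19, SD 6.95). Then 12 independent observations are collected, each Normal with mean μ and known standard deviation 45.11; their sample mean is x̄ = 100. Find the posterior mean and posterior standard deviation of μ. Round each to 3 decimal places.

Prior precision 1/τ₀² = 1/6.95² = 0.0207029; data precision n/σ² = 12/45.11² = 0.00589706.
Posterior precision = 0.0207029 + 0.00589706 = 0.0265999, giving posterior SD = 1/√0.0265999 = 6.131.
Posterior mean = (0.0207029·159.19 + 0.00589706·100) / 0.0265999 = 146.068.

Posterior mean ≈ 146.068; posterior SD ≈ 6.131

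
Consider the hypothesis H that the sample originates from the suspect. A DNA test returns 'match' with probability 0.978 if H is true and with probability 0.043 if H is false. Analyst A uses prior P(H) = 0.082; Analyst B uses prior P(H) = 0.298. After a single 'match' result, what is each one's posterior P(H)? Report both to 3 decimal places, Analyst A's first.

P('+'|H) = 0.978, P('+'|¬H) = 0.043.
Analyst A: numerator 0.978·0.082 = 0.080196; evidence = 0.080196+0.043·0.918 = 0.11967; posterior = 0.670.
Analyst B: numerator 0.978·0.298 = 0.29144; evidence = 0.29144+0.043·0.702 = 0.32163; posterior = 0.906.

Analyst A: 0.670; Analyst B: 0.906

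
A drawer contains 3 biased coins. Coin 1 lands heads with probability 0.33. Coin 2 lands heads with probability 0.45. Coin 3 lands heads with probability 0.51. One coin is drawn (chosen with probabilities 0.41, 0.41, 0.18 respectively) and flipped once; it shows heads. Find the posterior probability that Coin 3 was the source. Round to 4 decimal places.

Tabulate prior·likelihood by source: [1] prior 0.41, lik 0.33, product 0.1353; [2] prior 0.41, lik 0.45, product 0.1845; [3] prior 0.18, lik 0.51, product 0.09180.
Normalizing constant = 0.41160; the posterior for Coin 3 is its product over the sum, 0.09180/0.41160 = 0.2230.

Posterior probability ≈ 0.2230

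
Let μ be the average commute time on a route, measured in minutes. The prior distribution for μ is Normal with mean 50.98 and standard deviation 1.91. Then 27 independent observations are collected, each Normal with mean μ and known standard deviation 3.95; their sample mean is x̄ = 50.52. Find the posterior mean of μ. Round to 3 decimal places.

Posterior mean ≈ 50.583

Prior precision 1/τ₀² = 1/1.91² = 0.274115; data precision n/σ² = 27/3.95² = 1.73049.
Posterior precision = 0.274115 + 1.73049 = 2.00461.
Posterior mean = (0.274115·50.98 + 1.73049·50.52) / 2.00461 = 50.583.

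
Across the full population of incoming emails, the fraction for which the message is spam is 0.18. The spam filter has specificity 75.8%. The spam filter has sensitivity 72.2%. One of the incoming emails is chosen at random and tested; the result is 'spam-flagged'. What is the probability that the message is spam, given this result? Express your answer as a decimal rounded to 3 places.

P(H | E) ≈ 0.396

Write H for 'the message is spam'. Prior odds H:¬H = 0.18/0.82 = 0.21951. For the 'spam-flagged' outcome, the likelihood ratio is 0.722/0.242 = 2.9835.
Posterior odds = 0.21951 × 2.9835 = 0.65491, so P(H|E) = 0.65491/(1+0.65491) = 0.396.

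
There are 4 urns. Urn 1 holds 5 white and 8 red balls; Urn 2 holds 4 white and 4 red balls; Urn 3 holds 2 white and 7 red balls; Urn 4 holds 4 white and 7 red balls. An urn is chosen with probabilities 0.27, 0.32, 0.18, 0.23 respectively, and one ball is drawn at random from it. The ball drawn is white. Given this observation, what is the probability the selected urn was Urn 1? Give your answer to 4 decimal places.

Tabulate prior·likelihood by source: [1] prior 0.27, lik 0.3846, product 0.1038; [2] prior 0.32, lik 0.5, product 0.1600; [3] prior 0.18, lik 0.2222, product 0.04000; [4] prior 0.23, lik 0.3636, product 0.08364.
Normalizing constant = 0.38748; the posterior for Urn 1 is its product over the sum, 0.1038/0.38748 = 0.2680.

Posterior probability ≈ 0.2680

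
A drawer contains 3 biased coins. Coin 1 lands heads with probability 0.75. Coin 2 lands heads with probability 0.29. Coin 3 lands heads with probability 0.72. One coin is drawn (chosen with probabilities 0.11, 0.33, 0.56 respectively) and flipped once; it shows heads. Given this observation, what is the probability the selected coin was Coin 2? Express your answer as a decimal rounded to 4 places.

Posterior probability ≈ 0.1646

P(heads|C1) = 0.75; P(heads|C2) = 0.29; P(heads|C3) = 0.72.
Prior × likelihood for each source: 0.11·0.75=0.08250, 0.33·0.29=0.09570, 0.56·0.72=0.4032. Summing gives P(heads) = 0.58140.
P(Coin 2 | heads) = 0.09570 / 0.58140 = 0.1646.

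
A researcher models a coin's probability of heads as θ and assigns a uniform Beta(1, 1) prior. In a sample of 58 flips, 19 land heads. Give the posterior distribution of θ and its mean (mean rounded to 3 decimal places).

Posterior: Beta(20, 40); mean ≈ 0.333

Observing 19 successes and 39 failures updates Beta(1, 1) by adding the success and failure counts to the two shape parameters: α = 1+19 = 20, β = 1+39 = 40.
E[θ | data] = 20/(20+40) = 0.333.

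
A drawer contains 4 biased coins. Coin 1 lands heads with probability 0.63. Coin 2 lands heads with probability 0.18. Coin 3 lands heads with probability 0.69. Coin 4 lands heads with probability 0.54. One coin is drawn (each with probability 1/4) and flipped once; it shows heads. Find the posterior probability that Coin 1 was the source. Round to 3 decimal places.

Tabulate prior·likelihood by source: [1] prior 0.25, lik 0.63, product 0.1575; [2] prior 0.25, lik 0.18, product 0.04500; [3] prior 0.25, lik 0.69, product 0.1725; [4] prior 0.25, lik 0.54, product 0.1350.
Normalizing constant = 0.51000; the posterior for Coin 1 is its product over the sum, 0.1575/0.51000 = 0.309.

Posterior probability ≈ 0.309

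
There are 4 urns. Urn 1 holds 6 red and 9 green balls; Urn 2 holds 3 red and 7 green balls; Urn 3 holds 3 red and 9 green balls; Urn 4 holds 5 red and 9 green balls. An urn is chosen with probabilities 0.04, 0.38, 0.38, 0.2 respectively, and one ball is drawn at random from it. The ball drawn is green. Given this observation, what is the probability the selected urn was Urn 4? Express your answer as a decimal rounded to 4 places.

Posterior probability ≈ 0.1827

P(green|Urn 1) = 0.6; P(green|Urn 2) = 0.7; P(green|Urn 3) = 0.75; P(green|Urn 4) = 0.6429.
Prior × likelihood for each source: 0.04·0.6=0.02400, 0.38·0.7=0.2660, 0.38·0.75=0.2850, 0.2·0.6429=0.1286. Summing gives P(green) = 0.70357.
P(Urn 4 | green) = 0.1286 / 0.70357 = 0.1827.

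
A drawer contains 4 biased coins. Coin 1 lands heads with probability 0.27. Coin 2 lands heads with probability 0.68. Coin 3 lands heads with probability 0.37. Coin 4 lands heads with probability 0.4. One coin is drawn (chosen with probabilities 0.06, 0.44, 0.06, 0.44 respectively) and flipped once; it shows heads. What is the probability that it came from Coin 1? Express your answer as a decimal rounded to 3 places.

Posterior probability ≈ 0.032

Tabulate prior·likelihood by source: [1] prior 0.06, lik 0.27, product 0.01620; [2] prior 0.44, lik 0.68, product 0.2992; [3] prior 0.06, lik 0.37, product 0.02220; [4] prior 0.44, lik 0.4, product 0.1760.
Normalizing constant = 0.51360; the posterior for Coin 1 is its product over the sum, 0.01620/0.51360 = 0.032.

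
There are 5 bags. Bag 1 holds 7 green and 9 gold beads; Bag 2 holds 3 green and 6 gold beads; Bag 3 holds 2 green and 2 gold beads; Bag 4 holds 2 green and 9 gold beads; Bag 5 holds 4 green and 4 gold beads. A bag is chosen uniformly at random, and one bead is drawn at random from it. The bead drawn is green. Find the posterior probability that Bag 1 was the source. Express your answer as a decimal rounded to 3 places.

P(green|Bag 1) = 0.4375; P(green|Bag 2) = 0.3333; P(green|Bag 3) = 0.5; P(green|Bag 4) = 0.1818; P(green|Bag 5) = 0.5.
Prior × likelihood for each source: 0.2·0.4375=0.08750, 0.2·0.3333=0.06667, 0.2·0.5=0.1000, 0.2·0.1818=0.03636, 0.2·0.5=0.1000. Summing gives P(green) = 0.39053.
P(Bag 1 | green) = 0.08750 / 0.39053 = 0.224.

Posterior probability ≈ 0.224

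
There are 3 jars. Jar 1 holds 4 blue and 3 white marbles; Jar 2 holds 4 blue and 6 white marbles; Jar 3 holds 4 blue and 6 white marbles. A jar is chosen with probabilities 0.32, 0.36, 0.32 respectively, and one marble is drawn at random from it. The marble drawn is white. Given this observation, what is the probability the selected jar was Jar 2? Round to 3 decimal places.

Posterior probability ≈ 0.396

Tabulate prior·likelihood by source: [1] prior 0.32, lik 0.4286, product 0.1371; [2] prior 0.36, lik 0.6, product 0.2160; [3] prior 0.32, lik 0.6, product 0.1920.
Normalizing constant = 0.54514; the posterior for Jar 2 is its product over the sum, 0.2160/0.54514 = 0.396.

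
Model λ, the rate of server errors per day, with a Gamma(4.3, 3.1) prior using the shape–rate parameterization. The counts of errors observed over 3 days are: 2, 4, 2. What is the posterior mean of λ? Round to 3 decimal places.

Total count ∑xᵢ = 8 over n = 3 days.
Gamma is conjugate to the Poisson likelihood: posterior is Gamma(shape = 4.3+8 = 12.3, rate = 3.1+3 = 6.1).
E[λ | data] = 12.3/6.1 = 2.016.

Posterior mean ≈ 2.016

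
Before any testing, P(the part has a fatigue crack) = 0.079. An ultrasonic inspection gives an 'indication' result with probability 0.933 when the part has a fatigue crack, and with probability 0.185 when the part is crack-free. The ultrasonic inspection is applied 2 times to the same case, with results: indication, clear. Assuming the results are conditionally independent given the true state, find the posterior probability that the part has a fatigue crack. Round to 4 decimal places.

With H the event that the part has a fatigue crack, the joint likelihood of the observed sequence is P(data|H) = 0.933·0.067 = 0.062511 and P(data|¬H) = 0.185·0.815 = 0.15077.
Bayes: P(H|data) = 0.079·0.062511 / (0.079·0.062511 + 0.921·0.15077) = 0.0049384/0.14380 = 0.0343.

Posterior P(H) ≈ 0.0343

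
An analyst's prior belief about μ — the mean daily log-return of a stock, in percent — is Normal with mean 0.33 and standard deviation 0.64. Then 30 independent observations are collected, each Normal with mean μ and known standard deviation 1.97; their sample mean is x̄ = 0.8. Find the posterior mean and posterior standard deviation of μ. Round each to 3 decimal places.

Prior precision 1/τ₀² = 1/0.64² = 2.44141; data precision n/σ² = 30/1.97² = 7.73017.
Posterior precision = 2.44141 + 7.73017 = 10.1716, giving posterior SD = 1/√10.1716 = 0.314.
Posterior mean = (2.44141·0.33 + 7.73017·0.8) / 10.1716 = 0.687.

Posterior mean ≈ 0.687; posterior SD ≈ 0.314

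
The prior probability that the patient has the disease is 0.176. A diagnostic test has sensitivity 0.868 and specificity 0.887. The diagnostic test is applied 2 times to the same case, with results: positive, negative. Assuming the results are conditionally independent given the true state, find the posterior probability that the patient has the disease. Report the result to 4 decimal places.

Let H be the event that the patient has the disease; start with P(H) = 0.176. P('positive'|H) = 0.868, P('positive'|¬H) = 0.113.
Update on result 1 ('positive'): P(H) ← 0.868·0.1760 / (0.868·0.1760 + 0.113·0.8240) = 0.15277/0.24588 = 0.6213.
Update on result 2 ('negative'): P(H) ← 0.132·0.6213 / (0.132·0.6213 + 0.887·0.3787) = 0.082013/0.41791 = 0.1962.

Posterior P(H) ≈ 0.1962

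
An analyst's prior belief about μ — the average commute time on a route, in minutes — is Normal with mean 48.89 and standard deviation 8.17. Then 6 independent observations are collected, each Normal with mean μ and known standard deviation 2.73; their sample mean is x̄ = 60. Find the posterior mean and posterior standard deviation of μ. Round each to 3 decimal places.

Posterior mean ≈ 59.797; posterior SD ≈ 1.104

Prior precision 1/τ₀² = 1/8.17² = 0.0149815; data precision n/σ² = 6/2.73² = 0.805056.
Posterior precision = 0.0149815 + 0.805056 = 0.820037, giving posterior SD = 1/√0.820037 = 1.104.
Posterior mean = (0.0149815·48.89 + 0.805056·60) / 0.820037 = 59.797.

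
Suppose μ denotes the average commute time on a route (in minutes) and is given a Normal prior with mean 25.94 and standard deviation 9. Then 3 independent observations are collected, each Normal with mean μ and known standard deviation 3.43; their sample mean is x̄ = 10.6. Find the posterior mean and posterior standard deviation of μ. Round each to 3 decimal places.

With known σ, the Normal prior is conjugate. Weight on the data is w = (n/σ²)/(n/σ² + 1/τ₀²) = 0.254996/(0.254996+0.0123457) = 0.95382.
Posterior mean = w·x̄ + (1−w)·μ₀ = 0.95382·10.6 + 0.046179·25.94 = 11.308. Posterior variance = 1/(0.254996+0.0123457) = 3.74053, so SD = 1.934.

Posterior mean ≈ 11.308; posterior SD ≈ 1.934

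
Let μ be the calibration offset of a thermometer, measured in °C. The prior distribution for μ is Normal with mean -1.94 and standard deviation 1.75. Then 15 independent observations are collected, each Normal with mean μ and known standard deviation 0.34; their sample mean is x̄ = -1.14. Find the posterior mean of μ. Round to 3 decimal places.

With known σ, the Normal prior is conjugate. Weight on the data is w = (n/σ²)/(n/σ² + 1/τ₀²) = 129.758/(129.758+0.326531) = 0.99749.
Posterior mean = w·x̄ + (1−w)·μ₀ = 0.99749·-1.14 + 0.0025101·-1.94 = -1.142.

Posterior mean ≈ -1.142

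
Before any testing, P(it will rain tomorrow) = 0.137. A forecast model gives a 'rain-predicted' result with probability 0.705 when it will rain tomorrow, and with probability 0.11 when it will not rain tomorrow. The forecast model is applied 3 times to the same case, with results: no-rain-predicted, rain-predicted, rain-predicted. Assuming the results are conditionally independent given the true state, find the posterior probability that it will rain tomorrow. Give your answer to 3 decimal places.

With H the event that it will rain tomorrow, the joint likelihood of the observed sequence is P(data|H) = 0.295·0.705·0.705 = 0.14662 and P(data|¬H) = 0.89·0.11·0.11 = 0.010769.
Bayes: P(H|data) = 0.137·0.14662 / (0.137·0.14662 + 0.863·0.010769) = 0.020087/0.029381 = 0.6837.

Posterior P(H) ≈ 0.684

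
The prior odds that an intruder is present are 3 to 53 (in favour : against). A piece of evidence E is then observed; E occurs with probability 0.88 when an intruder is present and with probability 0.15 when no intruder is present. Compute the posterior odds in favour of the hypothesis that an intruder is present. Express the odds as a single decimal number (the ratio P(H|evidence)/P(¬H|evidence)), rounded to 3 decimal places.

Posterior odds ≈ 0.332

Prior odds = 3/53 = 0.056604.
Likelihood ratio for E = 0.88/0.15 = 5.8667.
Posterior odds = prior odds × LR = 0.33208.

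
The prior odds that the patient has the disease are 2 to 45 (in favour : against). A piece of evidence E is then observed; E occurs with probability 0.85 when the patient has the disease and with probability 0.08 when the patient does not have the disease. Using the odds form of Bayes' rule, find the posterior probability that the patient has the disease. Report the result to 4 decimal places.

Posterior probability ≈ 0.3208

Prior odds = 2/45 = 0.044444.
Likelihood ratio for E = 0.85/0.08 = 10.625.
Posterior odds = prior odds × LR = 0.47222.
Posterior probability = odds/(1+odds) = 0.47222/1.4722 = 0.3208.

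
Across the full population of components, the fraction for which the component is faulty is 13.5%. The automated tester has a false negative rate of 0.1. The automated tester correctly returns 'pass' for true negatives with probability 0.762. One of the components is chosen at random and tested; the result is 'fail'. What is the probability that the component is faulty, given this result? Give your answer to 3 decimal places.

P(H | E) ≈ 0.371

Let H be the event that the component is faulty. P(H) = 0.135, so P(¬H) = 0.865. With E the 'fail' result, P(E|H) = 0.9 and P(E|¬H) = 0.238.
P(E) = 0.9·0.135 + 0.238·0.865 = 0.12150 + 0.20587 = 0.32737.
By Bayes' theorem, P(H|E) = 0.12150 / 0.32737 = 0.371.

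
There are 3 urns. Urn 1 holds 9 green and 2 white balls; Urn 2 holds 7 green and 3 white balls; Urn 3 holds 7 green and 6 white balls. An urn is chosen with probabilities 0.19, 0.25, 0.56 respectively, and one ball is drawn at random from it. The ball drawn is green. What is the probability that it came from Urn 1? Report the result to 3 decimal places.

Posterior probability ≈ 0.246

Tabulate prior·likelihood by source: [1] prior 0.19, lik 0.8182, product 0.1555; [2] prior 0.25, lik 0.7, product 0.1750; [3] prior 0.56, lik 0.5385, product 0.3015.
Normalizing constant = 0.63199; the posterior for Urn 1 is its product over the sum, 0.1555/0.63199 = 0.246.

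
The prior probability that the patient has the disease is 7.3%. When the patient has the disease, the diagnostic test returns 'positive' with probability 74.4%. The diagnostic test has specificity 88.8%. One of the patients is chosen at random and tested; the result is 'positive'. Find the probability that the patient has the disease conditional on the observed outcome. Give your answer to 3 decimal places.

Let H be the event that the patient has the disease. P(H) = 0.073, so P(¬H) = 0.927. With E the 'positive' result, P(E|H) = 0.744 and P(E|¬H) = 0.112.
P(E) = 0.744·0.073 + 0.112·0.927 = 0.054312 + 0.10382 = 0.15814.
By Bayes' theorem, P(H|E) = 0.054312 / 0.15814 = 0.343.

P(H | E) ≈ 0.343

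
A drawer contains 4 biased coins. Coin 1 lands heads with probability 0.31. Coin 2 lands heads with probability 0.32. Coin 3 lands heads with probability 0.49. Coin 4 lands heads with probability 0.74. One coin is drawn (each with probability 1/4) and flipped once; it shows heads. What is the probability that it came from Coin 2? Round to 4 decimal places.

Posterior probability ≈ 0.1720

P(heads|C1) = 0.31; P(heads|C2) = 0.32; P(heads|C3) = 0.49; P(heads|C4) = 0.74.
Prior × likelihood for each source: 0.25·0.31=0.07750, 0.25·0.32=0.08000, 0.25·0.49=0.1225, 0.25·0.74=0.1850. Summing gives P(heads) = 0.46500.
P(Coin 2 | heads) = 0.08000 / 0.46500 = 0.1720.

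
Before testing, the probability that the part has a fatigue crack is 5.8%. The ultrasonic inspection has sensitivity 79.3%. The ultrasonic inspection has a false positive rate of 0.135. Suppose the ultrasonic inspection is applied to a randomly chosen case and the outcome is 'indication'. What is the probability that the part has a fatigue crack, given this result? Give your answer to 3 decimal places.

Let H be the event that the part has a fatigue crack. P(H) = 0.058, so P(¬H) = 0.942. With E the 'indication' result, P(E|H) = 0.793 and P(E|¬H) = 0.135.
P(E) = 0.793·0.058 + 0.135·0.942 = 0.045994 + 0.12717 = 0.17316.
By Bayes' theorem, P(H|E) = 0.045994 / 0.17316 = 0.266.

P(H | E) ≈ 0.266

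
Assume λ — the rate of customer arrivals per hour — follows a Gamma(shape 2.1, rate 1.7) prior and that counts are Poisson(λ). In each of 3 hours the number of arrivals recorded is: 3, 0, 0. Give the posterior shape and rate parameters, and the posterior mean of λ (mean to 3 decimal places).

Posterior: Gamma(shape=5.1, rate=4.7); mean ≈ 1.085

Total count ∑xᵢ = 3 over n = 3 hours.
Gamma is conjugate to the Poisson likelihood: posterior is Gamma(shape = 2.1+3 = 5.1, rate = 1.7+3 = 4.7).
E[λ | data] = 5.1/4.7 = 1.085.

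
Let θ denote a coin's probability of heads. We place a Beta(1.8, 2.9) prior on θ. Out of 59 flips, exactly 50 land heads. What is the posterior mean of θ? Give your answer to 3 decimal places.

Posterior mean ≈ 0.813

Observing 50 successes and 9 failures updates Beta(1.8, 2.9) by adding the success and failure counts to the two shape parameters: α = 1.8+50 = 51.8, β = 2.9+9 = 11.9.
E[θ | data] = 51.8/(51.8+11.9) = 0.813.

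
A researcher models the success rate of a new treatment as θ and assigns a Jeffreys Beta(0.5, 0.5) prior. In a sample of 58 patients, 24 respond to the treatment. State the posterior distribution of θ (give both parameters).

The binomial likelihood is conjugate to the Beta prior: with 24 successes and 34 failures, the posterior is Beta(0.5+24, 0.5+34) = Beta(24.5, 34.5).

Posterior: Beta(24.5, 34.5)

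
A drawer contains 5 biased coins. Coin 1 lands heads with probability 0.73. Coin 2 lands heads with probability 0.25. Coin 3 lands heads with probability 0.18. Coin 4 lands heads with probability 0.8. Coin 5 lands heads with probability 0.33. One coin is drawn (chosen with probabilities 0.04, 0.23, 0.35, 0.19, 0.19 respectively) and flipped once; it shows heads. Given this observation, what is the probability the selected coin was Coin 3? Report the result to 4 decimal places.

Posterior probability ≈ 0.1729

P(heads|C1) = 0.73; P(heads|C2) = 0.25; P(heads|C3) = 0.18; P(heads|C4) = 0.8; P(heads|C5) = 0.33.
Prior × likelihood for each source: 0.04·0.73=0.02920, 0.23·0.25=0.05750, 0.35·0.18=0.06300, 0.19·0.8=0.1520, 0.19·0.33=0.06270. Summing gives P(heads) = 0.36440.
P(Coin 3 | heads) = 0.06300 / 0.36440 = 0.1729.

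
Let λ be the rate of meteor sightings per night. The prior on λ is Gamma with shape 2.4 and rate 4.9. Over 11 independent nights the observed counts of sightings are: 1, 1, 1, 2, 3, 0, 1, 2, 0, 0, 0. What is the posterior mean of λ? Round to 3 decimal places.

Total count ∑xᵢ = 11 over n = 11 nights.
Gamma is conjugate to the Poisson likelihood: posterior is Gamma(shape = 2.4+11 = 13.4, rate = 4.9+11 = 15.9).
E[λ | data] = 13.4/15.9 = 0.843.

Posterior mean ≈ 0.843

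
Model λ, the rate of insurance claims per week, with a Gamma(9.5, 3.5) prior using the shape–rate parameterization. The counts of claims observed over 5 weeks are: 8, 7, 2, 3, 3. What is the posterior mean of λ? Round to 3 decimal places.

Posterior mean ≈ 3.824

Total count ∑xᵢ = 23 over n = 5 weeks.
Gamma is conjugate to the Poisson likelihood: posterior is Gamma(shape = 9.5+23 = 32.5, rate = 3.5+5 = 8.5).
E[λ | data] = 32.5/8.5 = 3.824.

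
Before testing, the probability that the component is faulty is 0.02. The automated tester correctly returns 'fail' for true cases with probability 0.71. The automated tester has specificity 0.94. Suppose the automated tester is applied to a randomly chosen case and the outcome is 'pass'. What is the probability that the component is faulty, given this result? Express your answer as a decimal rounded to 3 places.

P(H | E) ≈ 0.006

Write H for 'the component is faulty'. Prior odds H:¬H = 0.02/0.98 = 0.020408. For the 'pass' outcome, the likelihood ratio is 0.29/0.94 = 0.30851.
Posterior odds = 0.020408 × 0.30851 = 0.0062961, so P(H|E) = 0.0062961/(1+0.0062961) = 0.006.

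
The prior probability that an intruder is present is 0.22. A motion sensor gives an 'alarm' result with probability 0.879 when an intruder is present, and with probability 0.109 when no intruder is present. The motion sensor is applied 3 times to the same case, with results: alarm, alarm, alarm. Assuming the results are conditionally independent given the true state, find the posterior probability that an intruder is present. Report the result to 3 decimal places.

With H the event that an intruder is present, the joint likelihood of the observed sequence is P(data|H) = 0.879·0.879·0.879 = 0.67915 and P(data|¬H) = 0.109·0.109·0.109 = 0.0012950.
Bayes: P(H|data) = 0.22·0.67915 / (0.22·0.67915 + 0.78·0.0012950) = 0.14941/0.15042 = 0.9933.

Posterior P(H) ≈ 0.993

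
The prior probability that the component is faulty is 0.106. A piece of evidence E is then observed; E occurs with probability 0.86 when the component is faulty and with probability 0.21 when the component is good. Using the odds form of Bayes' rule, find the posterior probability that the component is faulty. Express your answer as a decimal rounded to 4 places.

Prior odds = 0.106/(1−0.106) = 0.11857. In log-odds, ln(0.11857) = -2.1323.
Add log likelihood ratio: ln(4.0952) = 1.4098.
Posterior log-odds = -0.72244, so posterior odds = exp(-0.72244) = 0.48557. Converting, P(H|E) = 0.48557/1.4856 = 0.3269.

Posterior probability ≈ 0.3269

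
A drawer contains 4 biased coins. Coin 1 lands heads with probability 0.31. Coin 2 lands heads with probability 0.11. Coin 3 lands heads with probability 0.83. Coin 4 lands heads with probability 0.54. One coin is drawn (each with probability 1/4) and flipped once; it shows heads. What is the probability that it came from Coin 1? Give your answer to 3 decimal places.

Tabulate prior·likelihood by source: [1] prior 0.25, lik 0.31, product 0.07750; [2] prior 0.25, lik 0.11, product 0.02750; [3] prior 0.25, lik 0.83, product 0.2075; [4] prior 0.25, lik 0.54, product 0.1350.
Normalizing constant = 0.44750; the posterior for Coin 1 is its product over the sum, 0.07750/0.44750 = 0.173.

Posterior probability ≈ 0.173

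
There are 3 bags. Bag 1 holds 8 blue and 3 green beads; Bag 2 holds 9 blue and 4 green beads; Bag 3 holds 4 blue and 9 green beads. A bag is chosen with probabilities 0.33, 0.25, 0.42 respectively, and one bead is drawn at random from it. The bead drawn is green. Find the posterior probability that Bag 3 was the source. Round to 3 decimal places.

Tabulate prior·likelihood by source: [1] prior 0.33, lik 0.2727, product 0.09000; [2] prior 0.25, lik 0.3077, product 0.07692; [3] prior 0.42, lik 0.6923, product 0.2908.
Normalizing constant = 0.45769; the posterior for Bag 3 is its product over the sum, 0.2908/0.45769 = 0.635.

Posterior probability ≈ 0.635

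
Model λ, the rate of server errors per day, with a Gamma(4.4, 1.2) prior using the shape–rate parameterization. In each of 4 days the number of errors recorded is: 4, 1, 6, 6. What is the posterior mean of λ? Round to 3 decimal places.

The Poisson likelihood adds the total count to the shape and the number of exposure periods to the rate. Here ∑xᵢ = 17 and n = 4, so shape 4.4→21.4 and rate 1.2→5.2.
E[λ | data] = 21.4/5.2 = 4.115.

Posterior mean ≈ 4.115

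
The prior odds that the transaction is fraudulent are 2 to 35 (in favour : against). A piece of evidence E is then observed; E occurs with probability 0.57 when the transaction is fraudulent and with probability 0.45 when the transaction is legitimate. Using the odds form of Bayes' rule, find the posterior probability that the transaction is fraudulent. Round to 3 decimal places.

Prior odds = 2/35 = 0.057143.
Likelihood ratio for E = 0.57/0.45 = 1.2667.
Posterior odds = prior odds × LR = 0.072381.
Posterior probability = odds/(1+odds) = 0.072381/1.0724 = 0.067.

Posterior probability ≈ 0.067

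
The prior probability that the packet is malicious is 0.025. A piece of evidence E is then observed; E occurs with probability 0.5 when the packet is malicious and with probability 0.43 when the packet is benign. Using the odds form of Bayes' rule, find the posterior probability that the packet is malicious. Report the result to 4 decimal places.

Prior odds = 0.025/(1−0.025) = 0.025641.
Likelihood ratio for E = 0.5/0.43 = 1.1628.
Posterior odds = prior odds × LR = 0.029815.
Posterior probability = odds/(1+odds) = 0.029815/1.0298 = 0.0290.

Posterior probability ≈ 0.0290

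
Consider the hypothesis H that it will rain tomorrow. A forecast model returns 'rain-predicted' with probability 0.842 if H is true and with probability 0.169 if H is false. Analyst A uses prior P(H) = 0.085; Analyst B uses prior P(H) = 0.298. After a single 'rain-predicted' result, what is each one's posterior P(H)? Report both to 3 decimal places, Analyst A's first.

Analyst A: 0.316; Analyst B: 0.679

The likelihood ratio for a 'rain-predicted' result is 0.842/0.169 = 4.9822.
Analyst A: prior odds 0.085/0.915 = 0.092896; posterior odds 0.46283; posterior probability 0.316.
Analyst B: prior odds 0.298/0.702 = 0.42450; posterior odds 2.1150; posterior probability 0.679.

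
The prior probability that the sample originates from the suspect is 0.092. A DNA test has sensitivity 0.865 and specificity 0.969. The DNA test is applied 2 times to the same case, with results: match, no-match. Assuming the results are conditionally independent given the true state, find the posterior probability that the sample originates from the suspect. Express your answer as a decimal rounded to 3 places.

Posterior P(H) ≈ 0.283

Let H be the event that the sample originates from the suspect; start with P(H) = 0.092. P('match'|H) = 0.865, P('match'|¬H) = 0.031.
Update on result 1 ('match'): P(H) ← 0.865·0.0920 / (0.865·0.0920 + 0.031·0.9080) = 0.079580/0.10773 = 0.7387.
Update on result 2 ('no-match'): P(H) ← 0.135·0.7387 / (0.135·0.7387 + 0.969·0.2613) = 0.099726/0.35291 = 0.2826.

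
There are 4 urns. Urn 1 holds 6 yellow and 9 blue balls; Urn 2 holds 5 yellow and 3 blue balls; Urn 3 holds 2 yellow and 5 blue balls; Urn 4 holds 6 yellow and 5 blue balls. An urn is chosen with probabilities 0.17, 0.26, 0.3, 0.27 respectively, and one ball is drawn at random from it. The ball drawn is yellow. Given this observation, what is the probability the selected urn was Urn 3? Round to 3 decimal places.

Posterior probability ≈ 0.185

P(yellow|Urn 1) = 0.4; P(yellow|Urn 2) = 0.625; P(yellow|Urn 3) = 0.2857; P(yellow|Urn 4) = 0.5455.
Prior × likelihood for each source: 0.17·0.4=0.06800, 0.26·0.625=0.1625, 0.3·0.2857=0.08571, 0.27·0.5455=0.1473. Summing gives P(yellow) = 0.46349.
P(Urn 3 | yellow) = 0.08571 / 0.46349 = 0.185.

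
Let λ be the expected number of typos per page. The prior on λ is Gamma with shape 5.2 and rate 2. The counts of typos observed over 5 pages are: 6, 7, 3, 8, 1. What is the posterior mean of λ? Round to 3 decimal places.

Posterior mean ≈ 4.314

Total count ∑xᵢ = 25 over n = 5 pages.
Gamma is conjugate to the Poisson likelihood: posterior is Gamma(shape = 5.2+25 = 30.2, rate = 2+5 = 7).
E[λ | data] = 30.2/7 = 4.314.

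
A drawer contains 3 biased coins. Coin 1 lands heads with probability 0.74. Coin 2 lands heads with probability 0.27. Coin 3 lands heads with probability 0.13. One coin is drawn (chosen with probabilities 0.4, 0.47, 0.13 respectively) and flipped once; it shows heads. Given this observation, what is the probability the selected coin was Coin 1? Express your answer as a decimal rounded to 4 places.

Posterior probability ≈ 0.6730

Tabulate prior·likelihood by source: [1] prior 0.4, lik 0.74, product 0.2960; [2] prior 0.47, lik 0.27, product 0.1269; [3] prior 0.13, lik 0.13, product 0.01690.
Normalizing constant = 0.43980; the posterior for Coin 1 is its product over the sum, 0.2960/0.43980 = 0.6730.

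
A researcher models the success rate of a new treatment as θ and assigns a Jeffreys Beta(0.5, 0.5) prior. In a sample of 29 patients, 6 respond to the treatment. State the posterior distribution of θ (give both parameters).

Observing 6 successes and 23 failures updates Beta(0.5, 0.5) by adding the success and failure counts to the two shape parameters: α = 0.5+6 = 6.5, β = 0.5+23 = 23.5.

Posterior: Beta(6.5, 23.5)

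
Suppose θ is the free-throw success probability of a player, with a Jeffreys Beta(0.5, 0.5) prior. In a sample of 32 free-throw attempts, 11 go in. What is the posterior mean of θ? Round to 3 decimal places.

The binomial likelihood is conjugate to the Beta prior: with 11 successes and 21 failures, the posterior is Beta(0.5+11, 0.5+21) = Beta(11.5, 21.5).
Posterior mean = α/(α+β) = 11.5/33 = 0.348.

Posterior mean ≈ 0.348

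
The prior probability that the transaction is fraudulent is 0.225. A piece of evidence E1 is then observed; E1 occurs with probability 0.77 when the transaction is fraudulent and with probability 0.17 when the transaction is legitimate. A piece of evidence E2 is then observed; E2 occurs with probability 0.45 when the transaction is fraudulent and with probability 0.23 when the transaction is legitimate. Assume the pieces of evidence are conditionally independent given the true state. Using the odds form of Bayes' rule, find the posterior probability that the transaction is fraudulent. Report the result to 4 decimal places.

Posterior probability ≈ 0.7201

Prior odds = 0.225/(1−0.225) = 0.29032. In log-odds, ln(0.29032) = -1.2368.
Add log likelihood ratios: ln(4.5294) + ln(1.9565) = 2.1818.
Posterior log-odds = 0.94500, so posterior odds = exp(0.94500) = 2.5728. Converting, P(H|E) = 2.5728/3.5728 = 0.7201.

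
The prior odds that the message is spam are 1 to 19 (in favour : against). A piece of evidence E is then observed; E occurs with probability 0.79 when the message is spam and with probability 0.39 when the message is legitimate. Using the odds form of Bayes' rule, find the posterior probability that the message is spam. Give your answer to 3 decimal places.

Prior odds = 1/19 = 0.052632. In log-odds, ln(0.052632) = -2.9444.
Add log likelihood ratio: ln(2.0256) = 0.70589.
Posterior log-odds = -2.2386, so posterior odds = exp(-2.2386) = 0.10661. Converting, P(H|E) = 0.10661/1.1066 = 0.096.

Posterior probability ≈ 0.096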